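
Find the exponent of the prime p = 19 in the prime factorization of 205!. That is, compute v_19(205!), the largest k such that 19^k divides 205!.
v_19(205!) = 10

Legendre's formula: v_p(n!) = Σ_{k ≥ 1} ⌊n / p^k⌋. For p = 19, n = 205, the terms are:
  ⌊205/19^1⌋ = ⌊205/19⌋ = 10
(the next term ⌊205/19^2⌋ = 0, terminating the sum). Summing: v_19(205!) = 10 = 10.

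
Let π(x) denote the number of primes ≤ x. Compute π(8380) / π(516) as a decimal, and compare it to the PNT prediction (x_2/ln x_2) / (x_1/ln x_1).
π(8380)/π(516) = 1049/97 ≈ 10.8144;  PNT prediction ≈ 11.2290.

π(516) = 97 and π(8380) = 1049, so π(8380)/π(516) ≈ 10.8144. The PNT-predicted ratio is (8380/ln(8380)) / (516/ln(516)) ≈ 11.2290. The two agree to within a few percent, as expected.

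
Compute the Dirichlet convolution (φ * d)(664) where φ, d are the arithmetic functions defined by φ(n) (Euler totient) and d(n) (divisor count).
(φ * d)(664) = 1260

Divisors of 664: [1, 2, 4, 8, 83, 166, 332, 664]. For each d | 664:
  d = 1: φ(1) · d(664/1) = 1 · 8 = 8
  d = 2: φ(2) · d(664/2) = 1 · 6 = 6
  d = 4: φ(4) · d(664/4) = 2 · 4 = 8
  d = 8: φ(8) · d(664/8) = 4 · 2 = 8
  d = 83: φ(83) · d(664/83) = 82 · 4 = 328
  d = 166: φ(166) · d(664/166) = 82 · 3 = 246
  d = 332: φ(332) · d(664/332) = 164 · 2 = 328
  d = 664: φ(664) · d(664/664) = 328 · 1 = 328
Summing: (φ * d)(664) = 8 + 6 + 8 + 8 + 328 + 246 + 328 + 328 = 1260.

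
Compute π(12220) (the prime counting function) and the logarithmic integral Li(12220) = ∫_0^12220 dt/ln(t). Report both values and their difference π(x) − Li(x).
π(12220) = 1460;  Li(12220) ≈ 1484.50;  π(x) − Li(x) ≈ -24.50.

Direct count of primes ≤ 12220 gives π(12220) = 1460. Numerical evaluation of the logarithmic integral gives Li(12220) ≈ 1484.50. The difference π(x) − Li(x) ≈ -24.50 is typically negative for small/moderate x (Li(x) overestimates), though Littlewood's theorem shows this sign changes infinitely often.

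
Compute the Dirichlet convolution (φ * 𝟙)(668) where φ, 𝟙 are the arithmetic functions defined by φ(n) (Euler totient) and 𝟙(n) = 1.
(φ * 𝟙)(668) = 668

Divisors of 668: [1, 2, 4, 167, 334, 668]. For each d | 668:
  d = 1: φ(1) · 𝟙(668/1) = 1 · 1 = 1
  d = 2: φ(2) · 𝟙(668/2) = 1 · 1 = 1
  d = 4: φ(4) · 𝟙(668/4) = 2 · 1 = 2
  d = 167: φ(167) · 𝟙(668/167) = 166 · 1 = 166
  d = 334: φ(334) · 𝟙(668/334) = 166 · 1 = 166
  d = 668: φ(668) · 𝟙(668/668) = 332 · 1 = 332
Summing: (φ * 𝟙)(668) = 1 + 1 + 2 + 166 + 166 + 332 = 668.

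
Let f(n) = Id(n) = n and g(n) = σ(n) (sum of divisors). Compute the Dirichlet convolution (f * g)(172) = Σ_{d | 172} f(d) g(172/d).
(Id * σ)(172) = 1479

Divisors of 172: [1, 2, 4, 43, 86, 172]. For each d | 172:
  d = 1: Id(1) · σ(172/1) = 1 · 308 = 308
  d = 2: Id(2) · σ(172/2) = 2 · 132 = 264
  d = 4: Id(4) · σ(172/4) = 4 · 44 = 176
  d = 43: Id(43) · σ(172/43) = 43 · 7 = 301
  d = 86: Id(86) · σ(172/86) = 86 · 3 = 258
  d = 172: Id(172) · σ(172/172) = 172 · 1 = 172
Summing: (Id * σ)(172) = 308 + 264 + 176 + 301 + 258 + 172 = 1479.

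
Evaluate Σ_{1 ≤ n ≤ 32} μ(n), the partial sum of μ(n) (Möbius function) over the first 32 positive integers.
Σ_{n ≤ 32} μ(n) = -4

Compute μ(n) for each 1 ≤ n ≤ 32: μ(1) = 1, μ(2) = -1, μ(3) = -1, μ(4) = 0, μ(5) = -1, μ(6) = 1, μ(7) = -1, μ(8) = 0, μ(9) = 0, μ(10) = 1, μ(11) = -1, μ(12) = 0, μ(13) = -1, μ(14) = 1, μ(15) = 1, μ(16) = 0, μ(17) = -1, μ(18) = 0, μ(19) = -1, μ(20) = 0, μ(21) = 1, μ(22) = 1, μ(23) = -1, μ(24) = 0, μ(25) = 0, μ(26) = 1, μ(27) = 0, μ(28) = 0, μ(29) = -1, μ(30) = -1, μ(31) = -1, μ(32) = 0. Summing all 32 values: -4. (Mertens function M(x) = Σ_{n ≤ x} μ(n); on average M(x) should be small (PNT ⟺ M(x) = o(x)).)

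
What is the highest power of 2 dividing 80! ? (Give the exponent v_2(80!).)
v_2(80!) = 78

Legendre's formula: v_p(n!) = Σ_{k ≥ 1} ⌊n / p^k⌋. For p = 2, n = 80, the terms are:
  ⌊80/2^1⌋ = ⌊80/2⌋ = 40
  ⌊80/2^2⌋ = ⌊80/4⌋ = 20
  ⌊80/2^3⌋ = ⌊80/8⌋ = 10
  ⌊80/2^4⌋ = ⌊80/16⌋ = 5
  ⌊80/2^5⌋ = ⌊80/32⌋ = 2
  ⌊80/2^6⌋ = ⌊80/64⌋ = 1
(the next term ⌊80/2^7⌋ = 0, terminating the sum). Summing: v_2(80!) = 40 + 20 + 10 + 5 + 2 + 1 = 78.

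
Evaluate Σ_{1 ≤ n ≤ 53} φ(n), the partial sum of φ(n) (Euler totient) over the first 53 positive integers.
Σ_{n ≤ 53} φ(n) = 882

Compute φ(n) for each 1 ≤ n ≤ 53: φ(1) = 1, φ(2) = 1, φ(3) = 2, φ(4) = 2, φ(5) = 4, φ(6) = 2, φ(7) = 6, φ(8) = 4, φ(9) = 6, φ(10) = 4, φ(11) = 10, φ(12) = 4, φ(13) = 12, φ(14) = 6, φ(15) = 8, φ(16) = 8, φ(17) = 16, φ(18) = 6, φ(19) = 18, φ(20) = 8, φ(21) = 12, φ(22) = 10, φ(23) = 22, φ(24) = 8, φ(25) = 20, φ(26) = 12, φ(27) = 18, φ(28) = 12, φ(29) = 28, φ(30) = 8, φ(31) = 30, φ(32) = 16, φ(33) = 20, φ(34) = 16, φ(35) = 24, φ(36) = 12, φ(37) = 36, φ(38) = 18, φ(39) = 24, φ(40) = 16, φ(41) = 40, φ(42) = 12, φ(43) = 42, φ(44) = 20, φ(45) = 24, φ(46) = 22, φ(47) = 46, φ(48) = 16, φ(49) = 42, φ(50) = 20, φ(51) = 32, φ(52) = 24, φ(53) = 52. Summing all 53 values: 882. (Average order: Σ_{n ≤ x} φ(n) ~ (3/π²) x². For x = 53, (3/π²)·53² ≈ 853.83.)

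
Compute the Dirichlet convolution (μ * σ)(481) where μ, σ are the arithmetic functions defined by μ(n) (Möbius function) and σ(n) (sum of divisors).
(μ * σ)(481) = 481

Divisors of 481: [1, 13, 37, 481]. For each d | 481:
  d = 1: μ(1) · σ(481/1) = 1 · 532 = 532
  d = 13: μ(13) · σ(481/13) = -1 · 38 = -38
  d = 37: μ(37) · σ(481/37) = -1 · 14 = -14
  d = 481: μ(481) · σ(481/481) = 1 · 1 = 1
Summing: (μ * σ)(481) = 532 + -38 + -14 + 1 = 481.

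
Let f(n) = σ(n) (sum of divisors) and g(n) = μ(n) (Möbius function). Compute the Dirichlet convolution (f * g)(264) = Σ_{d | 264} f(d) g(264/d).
(σ * μ)(264) = 264

Divisors of 264: [1, 2, 3, 4, 6, 8, 11, 12, 22, 24, 33, 44, 66, 88, 132, 264]. For each d | 264:
  d = 1: σ(1) · μ(264/1) = 1 · 0 = 0
  d = 2: σ(2) · μ(264/2) = 3 · 0 = 0
  d = 3: σ(3) · μ(264/3) = 4 · 0 = 0
  d = 4: σ(4) · μ(264/4) = 7 · -1 = -7
  d = 6: σ(6) · μ(264/6) = 12 · 0 = 0
  d = 8: σ(8) · μ(264/8) = 15 · 1 = 15
  d = 11: σ(11) · μ(264/11) = 12 · 0 = 0
  d = 12: σ(12) · μ(264/12) = 28 · 1 = 28
  d = 22: σ(22) · μ(264/22) = 36 · 0 = 0
  d = 24: σ(24) · μ(264/24) = 60 · -1 = -60
  d = 33: σ(33) · μ(264/33) = 48 · 0 = 0
  d = 44: σ(44) · μ(264/44) = 84 · 1 = 84
  d = 66: σ(66) · μ(264/66) = 144 · 0 = 0
  d = 88: σ(88) · μ(264/88) = 180 · -1 = -180
  d = 132: σ(132) · μ(264/132) = 336 · -1 = -336
  d = 264: σ(264) · μ(264/264) = 720 · 1 = 720
Summing: (σ * μ)(264) = 0 + 0 + 0 + -7 + 0 + 15 + 0 + 28 + 0 + -60 + 0 + 84 + 0 + -180 + -336 + 720 = 264.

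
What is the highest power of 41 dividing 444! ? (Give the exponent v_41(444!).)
v_41(444!) = 10

Legendre's formula: v_p(n!) = Σ_{k ≥ 1} ⌊n / p^k⌋. For p = 41, n = 444, the terms are:
  ⌊444/41^1⌋ = ⌊444/41⌋ = 10
(the next term ⌊444/41^2⌋ = 0, terminating the sum). Summing: v_41(444!) = 10 = 10.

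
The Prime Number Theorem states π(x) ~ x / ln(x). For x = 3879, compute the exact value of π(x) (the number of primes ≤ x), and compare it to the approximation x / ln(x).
π(3879) = 537;  x/ln(x) ≈ 469.42;  relative error ≈ 12.58%.

Directly count primes up to 3879: π(3879) = 537. The PNT approximation gives 3879/ln(3879) ≈ 3879/8.26333 ≈ 469.42. Relative error (π(x) − x/ln(x)) / π(x) ≈ 12.58%; the approximation is known to undercount slightly (Li(x) is a better estimate).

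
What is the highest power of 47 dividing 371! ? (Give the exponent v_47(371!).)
v_47(371!) = 7

Legendre's formula: v_p(n!) = Σ_{k ≥ 1} ⌊n / p^k⌋. For p = 47, n = 371, the terms are:
  ⌊371/47^1⌋ = ⌊371/47⌋ = 7
(the next term ⌊371/47^2⌋ = 0, terminating the sum). Summing: v_47(371!) = 7 = 7.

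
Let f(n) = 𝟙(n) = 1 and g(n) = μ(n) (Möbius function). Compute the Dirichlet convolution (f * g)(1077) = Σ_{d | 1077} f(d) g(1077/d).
(𝟙 * μ)(1077) = 0

Divisors of 1077: [1, 3, 359, 1077]. For each d | 1077:
  d = 1: 𝟙(1) · μ(1077/1) = 1 · 1 = 1
  d = 3: 𝟙(3) · μ(1077/3) = 1 · -1 = -1
  d = 359: 𝟙(359) · μ(1077/359) = 1 · -1 = -1
  d = 1077: 𝟙(1077) · μ(1077/1077) = 1 · 1 = 1
Summing: (𝟙 * μ)(1077) = 1 + -1 + -1 + 1 = 0.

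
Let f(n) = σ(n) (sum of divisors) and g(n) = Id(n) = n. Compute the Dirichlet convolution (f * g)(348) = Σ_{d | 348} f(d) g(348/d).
(σ * Id)(348) = 7021

Divisors of 348: [1, 2, 3, 4, 6, 12, 29, 58, 87, 116, 174, 348]. For each d | 348:
  d = 1: σ(1) · Id(348/1) = 1 · 348 = 348
  d = 2: σ(2) · Id(348/2) = 3 · 174 = 522
  d = 3: σ(3) · Id(348/3) = 4 · 116 = 464
  d = 4: σ(4) · Id(348/4) = 7 · 87 = 609
  d = 6: σ(6) · Id(348/6) = 12 · 58 = 696
  d = 12: σ(12) · Id(348/12) = 28 · 29 = 812
  d = 29: σ(29) · Id(348/29) = 30 · 12 = 360
  d = 58: σ(58) · Id(348/58) = 90 · 6 = 540
  d = 87: σ(87) · Id(348/87) = 120 · 4 = 480
  d = 116: σ(116) · Id(348/116) = 210 · 3 = 630
  d = 174: σ(174) · Id(348/174) = 360 · 2 = 720
  d = 348: σ(348) · Id(348/348) = 840 · 1 = 840
Summing: (σ * Id)(348) = 348 + 522 + 464 + 609 + 696 + 812 + 360 + 540 + 480 + 630 + 720 + 840 = 7021.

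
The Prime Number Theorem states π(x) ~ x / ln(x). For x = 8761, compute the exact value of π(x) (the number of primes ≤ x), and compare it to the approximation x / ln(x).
π(8761) = 1093;  x/ln(x) ≈ 965.07;  relative error ≈ 11.70%.

Directly count primes up to 8761: π(8761) = 1093. The PNT approximation gives 8761/ln(8761) ≈ 8761/9.07807 ≈ 965.07. Relative error (π(x) − x/ln(x)) / π(x) ≈ 11.70%; the approximation is known to undercount slightly (Li(x) is a better estimate).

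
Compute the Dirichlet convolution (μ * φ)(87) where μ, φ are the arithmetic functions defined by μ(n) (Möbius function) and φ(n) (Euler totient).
(μ * φ)(87) = 27

Divisors of 87: [1, 3, 29, 87]. For each d | 87:
  d = 1: μ(1) · φ(87/1) = 1 · 56 = 56
  d = 3: μ(3) · φ(87/3) = -1 · 28 = -28
  d = 29: μ(29) · φ(87/29) = -1 · 2 = -2
  d = 87: μ(87) · φ(87/87) = 1 · 1 = 1
Summing: (μ * φ)(87) = 56 + -28 + -2 + 1 = 27.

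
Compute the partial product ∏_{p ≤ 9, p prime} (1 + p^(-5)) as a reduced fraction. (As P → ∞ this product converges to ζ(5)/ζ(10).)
∏ = 1468981382/1418090625

The primes p ≤ 9 are [2, 3, 5, 7]. For each, (1 + 1/p^5) = (p^5 + 1)/p^5. Multiplying these fractions over p ∈ [2, 3, 5, 7] gives 1468981382/1418090625. (In the limit P → ∞ this tends to ζ(5)/ζ(10).)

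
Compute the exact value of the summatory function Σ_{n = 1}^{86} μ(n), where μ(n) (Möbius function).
Σ_{n ≤ 86} μ(n) = -2

Compute μ(n) for each 1 ≤ n ≤ 86: μ(1) = 1, μ(2) = -1, μ(3) = -1, μ(4) = 0, μ(5) = -1, μ(6) = 1, μ(7) = -1, μ(8) = 0, μ(9) = 0, μ(10) = 1, μ(11) = -1, μ(12) = 0, μ(13) = -1, μ(14) = 1, μ(15) = 1, μ(16) = 0, μ(17) = -1, μ(18) = 0, μ(19) = -1, μ(20) = 0, μ(21) = 1, μ(22) = 1, μ(23) = -1, μ(24) = 0, μ(25) = 0, μ(26) = 1, μ(27) = 0, μ(28) = 0, μ(29) = -1, μ(30) = -1, μ(31) = -1, μ(32) = 0, μ(33) = 1, μ(34) = 1, μ(35) = 1, μ(36) = 0, μ(37) = -1, μ(38) = 1, μ(39) = 1, μ(40) = 0, μ(41) = -1, μ(42) = -1, μ(43) = -1, μ(44) = 0, μ(45) = 0, μ(46) = 1, μ(47) = -1, μ(48) = 0, μ(49) = 0, μ(50) = 0, μ(51) = 1, μ(52) = 0, μ(53) = -1, μ(54) = 0, μ(55) = 1, μ(56) = 0, μ(57) = 1, μ(58) = 1, μ(59) = -1, μ(60) = 0, μ(61) = -1, μ(62) = 1, μ(63) = 0, μ(64) = 0, μ(65) = 1, μ(66) = -1, μ(67) = -1, μ(68) = 0, μ(69) = 1, μ(70) = -1, μ(71) = -1, μ(72) = 0, μ(73) = -1, μ(74) = 1, μ(75) = 0, μ(76) = 0, μ(77) = 1, μ(78) = -1, μ(79) = -1, μ(80) = 0, μ(81) = 0, μ(82) = 1, μ(83) = -1, μ(84) = 0, μ(85) = 1, μ(86) = 1. Summing all 86 values: -2. (Mertens function M(x) = Σ_{n ≤ x} μ(n); on average M(x) should be small (PNT ⟺ M(x) = o(x)).)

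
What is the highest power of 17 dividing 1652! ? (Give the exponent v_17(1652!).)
v_17(1652!) = 102

Legendre's formula: v_p(n!) = Σ_{k ≥ 1} ⌊n / p^k⌋. For p = 17, n = 1652, the terms are:
  ⌊1652/17^1⌋ = ⌊1652/17⌋ = 97
  ⌊1652/17^2⌋ = ⌊1652/289⌋ = 5
(the next term ⌊1652/17^3⌋ = 0, terminating the sum). Summing: v_17(1652!) = 97 + 5 = 102.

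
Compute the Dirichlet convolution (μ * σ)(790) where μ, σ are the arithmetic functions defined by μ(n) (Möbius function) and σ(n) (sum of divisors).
(μ * σ)(790) = 790

Divisors of 790: [1, 2, 5, 10, 79, 158, 395, 790]. For each d | 790:
  d = 1: μ(1) · σ(790/1) = 1 · 1440 = 1440
  d = 2: μ(2) · σ(790/2) = -1 · 480 = -480
  d = 5: μ(5) · σ(790/5) = -1 · 240 = -240
  d = 10: μ(10) · σ(790/10) = 1 · 80 = 80
  d = 79: μ(79) · σ(790/79) = -1 · 18 = -18
  d = 158: μ(158) · σ(790/158) = 1 · 6 = 6
  d = 395: μ(395) · σ(790/395) = 1 · 3 = 3
  d = 790: μ(790) · σ(790/790) = -1 · 1 = -1
Summing: (μ * σ)(790) = 1440 + -480 + -240 + 80 + -18 + 6 + 3 + -1 = 790.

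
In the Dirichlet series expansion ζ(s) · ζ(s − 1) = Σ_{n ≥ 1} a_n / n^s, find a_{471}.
σ(471) = 632

In the product (Σ m^0/m^s)(Σ k / k^s) = Σ (Σ_{d | n} d) / n^s, the coefficient of 1/n^s is σ(n) = Σ_{d | n} d. For n = 471, divisors are [1, 3, 157, 471]; summing: σ(471) = 632.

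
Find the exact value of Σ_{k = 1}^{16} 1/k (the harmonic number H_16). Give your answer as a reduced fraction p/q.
H_16 = 2436559/720720

Direct summation: H_16 = 1 + 1/2 + ... + 1/16. The least common denominator is lcm(1, ..., 16) = 720720; over this denominator the numerator is 720720 + 360360 + 240240 + 180180 + 144144 + 120120 + 102960 + 90090 + 80080 + 72072 + 65520 + 60060 + 55440 + 51480 + 48048 + 45045 = 2436559, so H_16 = 2436559/720720 (already in lowest terms) ≈ 3.38073. (The PNT-adjacent estimate ln(16) + γ ≈ 3.34980 matches within O(1/n).)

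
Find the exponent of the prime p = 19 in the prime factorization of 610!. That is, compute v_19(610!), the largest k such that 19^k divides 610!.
v_19(610!) = 33

Legendre's formula: v_p(n!) = Σ_{k ≥ 1} ⌊n / p^k⌋. For p = 19, n = 610, the terms are:
  ⌊610/19^1⌋ = ⌊610/19⌋ = 32
  ⌊610/19^2⌋ = ⌊610/361⌋ = 1
(the next term ⌊610/19^3⌋ = 0, terminating the sum). Summing: v_19(610!) = 32 + 1 = 33.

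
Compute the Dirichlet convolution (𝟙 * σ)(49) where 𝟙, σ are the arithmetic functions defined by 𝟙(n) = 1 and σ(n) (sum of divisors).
(𝟙 * σ)(49) = 66

Divisors of 49: [1, 7, 49]. For each d | 49:
  d = 1: 𝟙(1) · σ(49/1) = 1 · 57 = 57
  d = 7: 𝟙(7) · σ(49/7) = 1 · 8 = 8
  d = 49: 𝟙(49) · σ(49/49) = 1 · 1 = 1
Summing: (𝟙 * σ)(49) = 57 + 8 + 1 = 66.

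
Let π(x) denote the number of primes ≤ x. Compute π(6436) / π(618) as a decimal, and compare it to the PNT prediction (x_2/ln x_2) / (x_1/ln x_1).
π(6436)/π(618) = 836/113 ≈ 7.3982;  PNT prediction ≈ 7.6316.

π(618) = 113 and π(6436) = 836, so π(6436)/π(618) ≈ 7.3982. The PNT-predicted ratio is (6436/ln(6436)) / (618/ln(618)) ≈ 7.6316. The two agree to within a few percent, as expected.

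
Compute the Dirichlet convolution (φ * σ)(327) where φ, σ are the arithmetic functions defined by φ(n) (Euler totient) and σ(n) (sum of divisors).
(φ * σ)(327) = 1308

Divisors of 327: [1, 3, 109, 327]. For each d | 327:
  d = 1: φ(1) · σ(327/1) = 1 · 440 = 440
  d = 3: φ(3) · σ(327/3) = 2 · 110 = 220
  d = 109: φ(109) · σ(327/109) = 108 · 4 = 432
  d = 327: φ(327) · σ(327/327) = 216 · 1 = 216
Summing: (φ * σ)(327) = 440 + 220 + 432 + 216 = 1308.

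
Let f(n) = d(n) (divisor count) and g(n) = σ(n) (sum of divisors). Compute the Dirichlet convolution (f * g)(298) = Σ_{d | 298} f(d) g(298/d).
(d * σ)(298) = 760

Divisors of 298: [1, 2, 149, 298]. For each d | 298:
  d = 1: d(1) · σ(298/1) = 1 · 450 = 450
  d = 2: d(2) · σ(298/2) = 2 · 150 = 300
  d = 149: d(149) · σ(298/149) = 2 · 3 = 6
  d = 298: d(298) · σ(298/298) = 4 · 1 = 4
Summing: (d * σ)(298) = 450 + 300 + 6 + 4 = 760.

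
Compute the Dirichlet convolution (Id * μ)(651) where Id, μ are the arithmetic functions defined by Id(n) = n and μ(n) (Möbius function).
(Id * μ)(651) = 360

Divisors of 651: [1, 3, 7, 21, 31, 93, 217, 651]. For each d | 651:
  d = 1: Id(1) · μ(651/1) = 1 · -1 = -1
  d = 3: Id(3) · μ(651/3) = 3 · 1 = 3
  d = 7: Id(7) · μ(651/7) = 7 · 1 = 7
  d = 21: Id(21) · μ(651/21) = 21 · -1 = -21
  d = 31: Id(31) · μ(651/31) = 31 · 1 = 31
  d = 93: Id(93) · μ(651/93) = 93 · -1 = -93
  d = 217: Id(217) · μ(651/217) = 217 · -1 = -217
  d = 651: Id(651) · μ(651/651) = 651 · 1 = 651
Summing: (Id * μ)(651) = -1 + 3 + 7 + -21 + 31 + -93 + -217 + 651 = 360.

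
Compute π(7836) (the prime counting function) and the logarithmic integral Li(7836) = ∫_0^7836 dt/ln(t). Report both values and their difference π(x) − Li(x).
π(7836) = 990;  Li(7836) ≈ 1008.15;  π(x) − Li(x) ≈ -18.15.

Direct count of primes ≤ 7836 gives π(7836) = 990. Numerical evaluation of the logarithmic integral gives Li(7836) ≈ 1008.15. The difference π(x) − Li(x) ≈ -18.15 is typically negative for small/moderate x (Li(x) overestimates), though Littlewood's theorem shows this sign changes infinitely often.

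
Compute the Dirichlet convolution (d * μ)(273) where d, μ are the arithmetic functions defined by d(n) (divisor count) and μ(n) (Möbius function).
(d * μ)(273) = 1

Divisors of 273: [1, 3, 7, 13, 21, 39, 91, 273]. For each d | 273:
  d = 1: d(1) · μ(273/1) = 1 · -1 = -1
  d = 3: d(3) · μ(273/3) = 2 · 1 = 2
  d = 7: d(7) · μ(273/7) = 2 · 1 = 2
  d = 13: d(13) · μ(273/13) = 2 · 1 = 2
  d = 21: d(21) · μ(273/21) = 4 · -1 = -4
  d = 39: d(39) · μ(273/39) = 4 · -1 = -4
  d = 91: d(91) · μ(273/91) = 4 · -1 = -4
  d = 273: d(273) · μ(273/273) = 8 · 1 = 8
Summing: (d * μ)(273) = -1 + 2 + 2 + 2 + -4 + -4 + -4 + 8 = 1.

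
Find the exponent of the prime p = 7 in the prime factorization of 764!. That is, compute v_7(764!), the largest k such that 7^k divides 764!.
v_7(764!) = 126

Legendre's formula: v_p(n!) = Σ_{k ≥ 1} ⌊n / p^k⌋. For p = 7, n = 764, the terms are:
  ⌊764/7^1⌋ = ⌊764/7⌋ = 109
  ⌊764/7^2⌋ = ⌊764/49⌋ = 15
  ⌊764/7^3⌋ = ⌊764/343⌋ = 2
(the next term ⌊764/7^4⌋ = 0, terminating the sum). Summing: v_7(764!) = 109 + 15 + 2 = 126.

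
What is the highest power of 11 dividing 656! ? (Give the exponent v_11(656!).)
v_11(656!) = 64

Legendre's formula: v_p(n!) = Σ_{k ≥ 1} ⌊n / p^k⌋. For p = 11, n = 656, the terms are:
  ⌊656/11^1⌋ = ⌊656/11⌋ = 59
  ⌊656/11^2⌋ = ⌊656/121⌋ = 5
(the next term ⌊656/11^3⌋ = 0, terminating the sum). Summing: v_11(656!) = 59 + 5 = 64.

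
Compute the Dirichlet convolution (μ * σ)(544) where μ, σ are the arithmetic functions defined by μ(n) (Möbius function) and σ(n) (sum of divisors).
(μ * σ)(544) = 544

Divisors of 544: [1, 2, 4, 8, 16, 17, 32, 34, 68, 136, 272, 544]. For each d | 544:
  d = 1: μ(1) · σ(544/1) = 1 · 1134 = 1134
  d = 2: μ(2) · σ(544/2) = -1 · 558 = -558
  d = 4: μ(4) · σ(544/4) = 0 · 270 = 0
  d = 8: μ(8) · σ(544/8) = 0 · 126 = 0
  d = 16: μ(16) · σ(544/16) = 0 · 54 = 0
  d = 17: μ(17) · σ(544/17) = -1 · 63 = -63
  d = 32: μ(32) · σ(544/32) = 0 · 18 = 0
  d = 34: μ(34) · σ(544/34) = 1 · 31 = 31
  d = 68: μ(68) · σ(544/68) = 0 · 15 = 0
  d = 136: μ(136) · σ(544/136) = 0 · 7 = 0
  d = 272: μ(272) · σ(544/272) = 0 · 3 = 0
  d = 544: μ(544) · σ(544/544) = 0 · 1 = 0
Summing: (μ * σ)(544) = 1134 + -558 + 0 + 0 + 0 + -63 + 0 + 31 + 0 + 0 + 0 + 0 = 544.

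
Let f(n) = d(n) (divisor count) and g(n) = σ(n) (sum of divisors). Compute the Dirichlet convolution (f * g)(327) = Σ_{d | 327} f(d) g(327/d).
(d * σ)(327) = 672

Divisors of 327: [1, 3, 109, 327]. For each d | 327:
  d = 1: d(1) · σ(327/1) = 1 · 440 = 440
  d = 3: d(3) · σ(327/3) = 2 · 110 = 220
  d = 109: d(109) · σ(327/109) = 2 · 4 = 8
  d = 327: d(327) · σ(327/327) = 4 · 1 = 4
Summing: (d * σ)(327) = 440 + 220 + 8 + 4 = 672.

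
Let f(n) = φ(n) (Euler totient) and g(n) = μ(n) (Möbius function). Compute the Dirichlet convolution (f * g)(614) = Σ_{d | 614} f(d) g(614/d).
(φ * μ)(614) = 0

Divisors of 614: [1, 2, 307, 614]. For each d | 614:
  d = 1: φ(1) · μ(614/1) = 1 · 1 = 1
  d = 2: φ(2) · μ(614/2) = 1 · -1 = -1
  d = 307: φ(307) · μ(614/307) = 306 · -1 = -306
  d = 614: φ(614) · μ(614/614) = 306 · 1 = 306
Summing: (φ * μ)(614) = 1 + -1 + -306 + 306 = 0.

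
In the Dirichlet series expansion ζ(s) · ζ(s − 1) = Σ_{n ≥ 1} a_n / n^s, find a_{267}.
σ(267) = 360

In the product (Σ m^0/m^s)(Σ k / k^s) = Σ (Σ_{d | n} d) / n^s, the coefficient of 1/n^s is σ(n) = Σ_{d | n} d. For n = 267, divisors are [1, 3, 89, 267]; summing: σ(267) = 360.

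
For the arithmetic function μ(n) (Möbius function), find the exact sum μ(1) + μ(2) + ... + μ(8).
Σ_{n ≤ 8} μ(n) = -2

Compute μ(n) for each 1 ≤ n ≤ 8: μ(1) = 1, μ(2) = -1, μ(3) = -1, μ(4) = 0, μ(5) = -1, μ(6) = 1, μ(7) = -1, μ(8) = 0. Summing all 8 values: -2. (Mertens function M(x) = Σ_{n ≤ x} μ(n); on average M(x) should be small (PNT ⟺ M(x) = o(x)).)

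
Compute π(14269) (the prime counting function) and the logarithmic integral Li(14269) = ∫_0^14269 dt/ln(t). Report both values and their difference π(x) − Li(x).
π(14269) = 1675;  Li(14269) ≈ 1700.41;  π(x) − Li(x) ≈ -25.41.

Direct count of primes ≤ 14269 gives π(14269) = 1675. Numerical evaluation of the logarithmic integral gives Li(14269) ≈ 1700.41. The difference π(x) − Li(x) ≈ -25.41 is typically negative for small/moderate x (Li(x) overestimates), though Littlewood's theorem shows this sign changes infinitely often.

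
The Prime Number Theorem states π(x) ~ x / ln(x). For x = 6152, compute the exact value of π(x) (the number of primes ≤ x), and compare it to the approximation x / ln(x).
π(6152) = 802;  x/ln(x) ≈ 705.14;  relative error ≈ 12.08%.

Directly count primes up to 6152: π(6152) = 802. The PNT approximation gives 6152/ln(6152) ≈ 6152/8.72453 ≈ 705.14. Relative error (π(x) − x/ln(x)) / π(x) ≈ 12.08%; the approximation is known to undercount slightly (Li(x) is a better estimate).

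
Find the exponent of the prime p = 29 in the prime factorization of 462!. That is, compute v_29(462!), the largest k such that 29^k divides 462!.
v_29(462!) = 15

Legendre's formula: v_p(n!) = Σ_{k ≥ 1} ⌊n / p^k⌋. For p = 29, n = 462, the terms are:
  ⌊462/29^1⌋ = ⌊462/29⌋ = 15
(the next term ⌊462/29^2⌋ = 0, terminating the sum). Summing: v_29(462!) = 15 = 15.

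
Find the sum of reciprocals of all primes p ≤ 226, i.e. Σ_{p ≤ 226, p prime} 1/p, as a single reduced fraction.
Σ 1/p = 718699639327957473429492425322377115938612460993073775465130392853544377727917042657991/367009731827331916465034565550136732339800312955331782619462457039988073311157667212930

π(226) = 48, so the primes ≤ 226 are [2, 3, 5, 7, 11, 13, 17, 19, 23, 29, 31, 37, 41, 43, 47, 53, 59, 61, 67, 71, 73, 79, 83, 89, 97, 101, 103, 107, 109, 113, 127, 131, 137, 139, 149, 151, 157, 163, 167, 173, 179, 181, 191, 193, 197, 199, 211, 223]. Summing 1/p over these primes: 718699639327957473429492425322377115938612460993073775465130392853544377727917042657991/367009731827331916465034565550136732339800312955331782619462457039988073311157667212930 ≈ 1.9583. Mertens estimate ln ln(226) + 0.2615 ≈ 1.9517.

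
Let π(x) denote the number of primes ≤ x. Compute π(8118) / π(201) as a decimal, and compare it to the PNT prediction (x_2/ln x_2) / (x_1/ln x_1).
π(8118)/π(201) = 1021/46 ≈ 22.1957;  PNT prediction ≈ 23.7940.

π(201) = 46 and π(8118) = 1021, so π(8118)/π(201) ≈ 22.1957. The PNT-predicted ratio is (8118/ln(8118)) / (201/ln(201)) ≈ 23.7940. The two agree to within a few percent, as expected.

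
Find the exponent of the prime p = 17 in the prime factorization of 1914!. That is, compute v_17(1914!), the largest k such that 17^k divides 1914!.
v_17(1914!) = 118

Legendre's formula: v_p(n!) = Σ_{k ≥ 1} ⌊n / p^k⌋. For p = 17, n = 1914, the terms are:
  ⌊1914/17^1⌋ = ⌊1914/17⌋ = 112
  ⌊1914/17^2⌋ = ⌊1914/289⌋ = 6
(the next term ⌊1914/17^3⌋ = 0, terminating the sum). Summing: v_17(1914!) = 112 + 6 = 118.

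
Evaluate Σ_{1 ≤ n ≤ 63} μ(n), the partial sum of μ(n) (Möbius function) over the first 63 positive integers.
Σ_{n ≤ 63} μ(n) = -1

Compute μ(n) for each 1 ≤ n ≤ 63: μ(1) = 1, μ(2) = -1, μ(3) = -1, μ(4) = 0, μ(5) = -1, μ(6) = 1, μ(7) = -1, μ(8) = 0, μ(9) = 0, μ(10) = 1, μ(11) = -1, μ(12) = 0, μ(13) = -1, μ(14) = 1, μ(15) = 1, μ(16) = 0, μ(17) = -1, μ(18) = 0, μ(19) = -1, μ(20) = 0, μ(21) = 1, μ(22) = 1, μ(23) = -1, μ(24) = 0, μ(25) = 0, μ(26) = 1, μ(27) = 0, μ(28) = 0, μ(29) = -1, μ(30) = -1, μ(31) = -1, μ(32) = 0, μ(33) = 1, μ(34) = 1, μ(35) = 1, μ(36) = 0, μ(37) = -1, μ(38) = 1, μ(39) = 1, μ(40) = 0, μ(41) = -1, μ(42) = -1, μ(43) = -1, μ(44) = 0, μ(45) = 0, μ(46) = 1, μ(47) = -1, μ(48) = 0, μ(49) = 0, μ(50) = 0, μ(51) = 1, μ(52) = 0, μ(53) = -1, μ(54) = 0, μ(55) = 1, μ(56) = 0, μ(57) = 1, μ(58) = 1, μ(59) = -1, μ(60) = 0, μ(61) = -1, μ(62) = 1, μ(63) = 0. Summing all 63 values: -1. (Mertens function M(x) = Σ_{n ≤ x} μ(n); on average M(x) should be small (PNT ⟺ M(x) = o(x)).)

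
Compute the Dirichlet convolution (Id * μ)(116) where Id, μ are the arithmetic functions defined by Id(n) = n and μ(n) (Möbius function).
(Id * μ)(116) = 56

Divisors of 116: [1, 2, 4, 29, 58, 116]. For each d | 116:
  d = 1: Id(1) · μ(116/1) = 1 · 0 = 0
  d = 2: Id(2) · μ(116/2) = 2 · 1 = 2
  d = 4: Id(4) · μ(116/4) = 4 · -1 = -4
  d = 29: Id(29) · μ(116/29) = 29 · 0 = 0
  d = 58: Id(58) · μ(116/58) = 58 · -1 = -58
  d = 116: Id(116) · μ(116/116) = 116 · 1 = 116
Summing: (Id * μ)(116) = 0 + 2 + -4 + 0 + -58 + 116 = 56.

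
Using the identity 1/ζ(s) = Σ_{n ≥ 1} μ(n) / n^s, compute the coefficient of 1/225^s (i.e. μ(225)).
μ(225) = 0

Factor n = 225 = 3^2 · 5^2. μ(n) = 0 if any exponent ≥ 2 (not squarefree); otherwise μ(n) = (−1)^{ω(n)} where ω(n) is the number of distinct prime factors. Applying: μ(225) = 0.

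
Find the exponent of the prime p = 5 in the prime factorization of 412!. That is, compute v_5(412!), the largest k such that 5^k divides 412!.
v_5(412!) = 101

Legendre's formula: v_p(n!) = Σ_{k ≥ 1} ⌊n / p^k⌋. For p = 5, n = 412, the terms are:
  ⌊412/5^1⌋ = ⌊412/5⌋ = 82
  ⌊412/5^2⌋ = ⌊412/25⌋ = 16
  ⌊412/5^3⌋ = ⌊412/125⌋ = 3
(the next term ⌊412/5^4⌋ = 0, terminating the sum). Summing: v_5(412!) = 82 + 16 + 3 = 101.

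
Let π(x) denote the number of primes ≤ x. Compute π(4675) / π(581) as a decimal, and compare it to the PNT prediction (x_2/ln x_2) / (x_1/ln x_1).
π(4675)/π(581) = 632/106 ≈ 5.9623;  PNT prediction ≈ 6.0608.

π(581) = 106 and π(4675) = 632, so π(4675)/π(581) ≈ 5.9623. The PNT-predicted ratio is (4675/ln(4675)) / (581/ln(581)) ≈ 6.0608. The two agree to within a few percent, as expected.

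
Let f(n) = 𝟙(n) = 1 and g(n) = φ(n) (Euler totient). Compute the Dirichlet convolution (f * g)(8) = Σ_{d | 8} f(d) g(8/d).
(𝟙 * φ)(8) = 8

Divisors of 8: [1, 2, 4, 8]. For each d | 8:
  d = 1: 𝟙(1) · φ(8/1) = 1 · 4 = 4
  d = 2: 𝟙(2) · φ(8/2) = 1 · 2 = 2
  d = 4: 𝟙(4) · φ(8/4) = 1 · 1 = 1
  d = 8: 𝟙(8) · φ(8/8) = 1 · 1 = 1
Summing: (𝟙 * φ)(8) = 4 + 2 + 1 + 1 = 8.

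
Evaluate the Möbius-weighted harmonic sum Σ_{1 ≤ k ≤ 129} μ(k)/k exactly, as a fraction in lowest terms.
Σ μ(k)/k = 2883541630766650147338641079750887309418649355/401447693933303618909444119902604513664588524773

Values of μ(k) for 1 ≤ k ≤ 129: μ(1) = 1, μ(2) = -1, μ(3) = -1, μ(5) = -1, μ(6) = 1, μ(7) = -1, μ(10) = 1, μ(11) = -1, μ(13) = -1, μ(14) = 1, μ(15) = 1, μ(17) = -1, μ(19) = -1, μ(21) = 1, μ(22) = 1, μ(23) = -1, μ(26) = 1, μ(29) = -1, μ(30) = -1, μ(31) = -1, μ(33) = 1, μ(34) = 1, μ(35) = 1, μ(37) = -1, μ(38) = 1, μ(39) = 1, μ(41) = -1, μ(42) = -1, μ(43) = -1, μ(46) = 1, μ(47) = -1, μ(51) = 1, μ(53) = -1, μ(55) = 1, μ(57) = 1, μ(58) = 1, μ(59) = -1, μ(61) = -1, μ(62) = 1, μ(65) = 1, μ(66) = -1, μ(67) = -1, μ(69) = 1, μ(70) = -1, μ(71) = -1, μ(73) = -1, μ(74) = 1, μ(77) = 1, μ(78) = -1, μ(79) = -1, μ(82) = 1, μ(83) = -1, μ(85) = 1, μ(86) = 1, μ(87) = 1, μ(89) = -1, μ(91) = 1, μ(93) = 1, μ(94) = 1, μ(95) = 1, μ(97) = -1, μ(101) = -1, μ(102) = -1, μ(103) = -1, μ(105) = -1, μ(106) = 1, μ(107) = -1, μ(109) = -1, μ(110) = -1, μ(111) = 1, μ(113) = -1, μ(114) = -1, μ(115) = 1, μ(118) = 1, μ(119) = 1, μ(122) = 1, μ(123) = 1, μ(127) = -1, μ(129) = 1, with μ = 0 on non-squarefree integers. Summing μ(k)/k for k where μ(k) ≠ 0 gives 2883541630766650147338641079750887309418649355/401447693933303618909444119902604513664588524773 ≈ 0.0072. (PNT ⟺ this sum → 0 as n → ∞.)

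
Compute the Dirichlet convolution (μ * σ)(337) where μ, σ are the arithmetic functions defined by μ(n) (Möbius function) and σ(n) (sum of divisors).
(μ * σ)(337) = 337

Divisors of 337: [1, 337]. For each d | 337:
  d = 1: μ(1) · σ(337/1) = 1 · 338 = 338
  d = 337: μ(337) · σ(337/337) = -1 · 1 = -1
Summing: (μ * σ)(337) = 338 + -1 = 337.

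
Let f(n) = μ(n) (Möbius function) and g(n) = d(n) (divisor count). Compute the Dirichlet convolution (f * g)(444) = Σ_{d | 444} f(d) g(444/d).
(μ * d)(444) = 1

Divisors of 444: [1, 2, 3, 4, 6, 12, 37, 74, 111, 148, 222, 444]. For each d | 444:
  d = 1: μ(1) · d(444/1) = 1 · 12 = 12
  d = 2: μ(2) · d(444/2) = -1 · 8 = -8
  d = 3: μ(3) · d(444/3) = -1 · 6 = -6
  d = 4: μ(4) · d(444/4) = 0 · 4 = 0
  d = 6: μ(6) · d(444/6) = 1 · 4 = 4
  d = 12: μ(12) · d(444/12) = 0 · 2 = 0
  d = 37: μ(37) · d(444/37) = -1 · 6 = -6
  d = 74: μ(74) · d(444/74) = 1 · 4 = 4
  d = 111: μ(111) · d(444/111) = 1 · 3 = 3
  d = 148: μ(148) · d(444/148) = 0 · 2 = 0
  d = 222: μ(222) · d(444/222) = -1 · 2 = -2
  d = 444: μ(444) · d(444/444) = 0 · 1 = 0
Summing: (μ * d)(444) = 12 + -8 + -6 + 0 + 4 + 0 + -6 + 4 + 3 + 0 + -2 + 0 = 1.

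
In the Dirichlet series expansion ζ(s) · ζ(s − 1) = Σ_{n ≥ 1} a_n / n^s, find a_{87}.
σ(87) = 120

In the product (Σ m^0/m^s)(Σ k / k^s) = Σ (Σ_{d | n} d) / n^s, the coefficient of 1/n^s is σ(n) = Σ_{d | n} d. For n = 87, divisors are [1, 3, 29, 87]; summing: σ(87) = 120.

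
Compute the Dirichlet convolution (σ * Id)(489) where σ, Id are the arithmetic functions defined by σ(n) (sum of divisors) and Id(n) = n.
(σ * Id)(489) = 2289

Divisors of 489: [1, 3, 163, 489]. For each d | 489:
  d = 1: σ(1) · Id(489/1) = 1 · 489 = 489
  d = 3: σ(3) · Id(489/3) = 4 · 163 = 652
  d = 163: σ(163) · Id(489/163) = 164 · 3 = 492
  d = 489: σ(489) · Id(489/489) = 656 · 1 = 656
Summing: (σ * Id)(489) = 489 + 652 + 492 + 656 = 2289.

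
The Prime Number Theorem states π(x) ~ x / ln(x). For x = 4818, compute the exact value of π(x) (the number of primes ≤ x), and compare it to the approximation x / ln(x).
π(4818) = 649;  x/ln(x) ≈ 568.15;  relative error ≈ 12.46%.

Directly count primes up to 4818: π(4818) = 649. The PNT approximation gives 4818/ln(4818) ≈ 4818/8.48011 ≈ 568.15. Relative error (π(x) − x/ln(x)) / π(x) ≈ 12.46%; the approximation is known to undercount slightly (Li(x) is a better estimate).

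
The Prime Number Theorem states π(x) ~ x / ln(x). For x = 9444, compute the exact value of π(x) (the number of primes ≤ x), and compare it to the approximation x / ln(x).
π(9444) = 1170;  x/ln(x) ≈ 1031.78;  relative error ≈ 11.81%.

Directly count primes up to 9444: π(9444) = 1170. The PNT approximation gives 9444/ln(9444) ≈ 9444/9.15313 ≈ 1031.78. Relative error (π(x) − x/ln(x)) / π(x) ≈ 11.81%; the approximation is known to undercount slightly (Li(x) is a better estimate).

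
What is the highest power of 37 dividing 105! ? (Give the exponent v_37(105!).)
v_37(105!) = 2

Legendre's formula: v_p(n!) = Σ_{k ≥ 1} ⌊n / p^k⌋. For p = 37, n = 105, the terms are:
  ⌊105/37^1⌋ = ⌊105/37⌋ = 2
(the next term ⌊105/37^2⌋ = 0, terminating the sum). Summing: v_37(105!) = 2 = 2.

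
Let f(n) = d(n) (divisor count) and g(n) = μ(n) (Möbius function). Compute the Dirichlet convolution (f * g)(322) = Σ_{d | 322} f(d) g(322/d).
(d * μ)(322) = 1

Divisors of 322: [1, 2, 7, 14, 23, 46, 161, 322]. For each d | 322:
  d = 1: d(1) · μ(322/1) = 1 · -1 = -1
  d = 2: d(2) · μ(322/2) = 2 · 1 = 2
  d = 7: d(7) · μ(322/7) = 2 · 1 = 2
  d = 14: d(14) · μ(322/14) = 4 · -1 = -4
  d = 23: d(23) · μ(322/23) = 2 · 1 = 2
  d = 46: d(46) · μ(322/46) = 4 · -1 = -4
  d = 161: d(161) · μ(322/161) = 4 · -1 = -4
  d = 322: d(322) · μ(322/322) = 8 · 1 = 8
Summing: (d * μ)(322) = -1 + 2 + 2 + -4 + 2 + -4 + -4 + 8 = 1.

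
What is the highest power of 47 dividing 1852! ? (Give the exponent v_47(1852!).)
v_47(1852!) = 39

Legendre's formula: v_p(n!) = Σ_{k ≥ 1} ⌊n / p^k⌋. For p = 47, n = 1852, the terms are:
  ⌊1852/47^1⌋ = ⌊1852/47⌋ = 39
(the next term ⌊1852/47^2⌋ = 0, terminating the sum). Summing: v_47(1852!) = 39 = 39.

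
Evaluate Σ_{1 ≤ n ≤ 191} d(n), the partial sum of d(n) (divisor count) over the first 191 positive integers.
Σ_{n ≤ 191} d(n) = 1033

Compute d(n) for each 1 ≤ n ≤ 191: d(1) = 1, d(2) = 2, d(3) = 2, d(4) = 3, d(5) = 2, d(6) = 4, d(7) = 2, d(8) = 4, d(9) = 3, d(10) = 4, d(11) = 2, d(12) = 6, d(13) = 2, d(14) = 4, d(15) = 4, d(16) = 5, d(17) = 2, d(18) = 6, d(19) = 2, d(20) = 6, d(21) = 4, d(22) = 4, d(23) = 2, d(24) = 8, d(25) = 3, d(26) = 4, d(27) = 4, d(28) = 6, d(29) = 2, d(30) = 8, d(31) = 2, d(32) = 6, d(33) = 4, d(34) = 4, d(35) = 4, d(36) = 9, d(37) = 2, d(38) = 4, d(39) = 4, d(40) = 8, d(41) = 2, d(42) = 8, d(43) = 2, d(44) = 6, d(45) = 6, d(46) = 4, d(47) = 2, d(48) = 10, d(49) = 3, d(50) = 6, d(51) = 4, d(52) = 6, d(53) = 2, d(54) = 8, d(55) = 4, d(56) = 8, d(57) = 4, d(58) = 4, d(59) = 2, d(60) = 12, d(61) = 2, d(62) = 4, d(63) = 6, d(64) = 7, d(65) = 4, d(66) = 8, d(67) = 2, d(68) = 6, d(69) = 4, d(70) = 8, d(71) = 2, d(72) = 12, d(73) = 2, d(74) = 4, d(75) = 6, d(76) = 6, d(77) = 4, d(78) = 8, d(79) = 2, d(80) = 10, d(81) = 5, d(82) = 4, d(83) = 2, d(84) = 12, d(85) = 4, d(86) = 4, d(87) = 4, d(88) = 8, d(89) = 2, d(90) = 12, d(91) = 4, d(92) = 6, d(93) = 4, d(94) = 4, d(95) = 4, d(96) = 12, d(97) = 2, d(98) = 6, d(99) = 6, d(100) = 9, d(101) = 2, d(102) = 8, d(103) = 2, d(104) = 8, d(105) = 8, d(106) = 4, d(107) = 2, d(108) = 12, d(109) = 2, d(110) = 8, d(111) = 4, d(112) = 10, d(113) = 2, d(114) = 8, d(115) = 4, d(116) = 6, d(117) = 6, d(118) = 4, d(119) = 4, d(120) = 16, d(121) = 3, d(122) = 4, d(123) = 4, d(124) = 6, d(125) = 4, d(126) = 12, d(127) = 2, d(128) = 8, d(129) = 4, d(130) = 8, d(131) = 2, d(132) = 12, d(133) = 4, d(134) = 4, d(135) = 8, d(136) = 8, d(137) = 2, d(138) = 8, d(139) = 2, d(140) = 12, d(141) = 4, d(142) = 4, d(143) = 4, d(144) = 15, d(145) = 4, d(146) = 4, d(147) = 6, d(148) = 6, d(149) = 2, d(150) = 12, d(151) = 2, d(152) = 8, d(153) = 6, d(154) = 8, d(155) = 4, d(156) = 12, d(157) = 2, d(158) = 4, d(159) = 4, d(160) = 12, d(161) = 4, d(162) = 10, d(163) = 2, d(164) = 6, d(165) = 8, d(166) = 4, d(167) = 2, d(168) = 16, d(169) = 3, d(170) = 8, d(171) = 6, d(172) = 6, d(173) = 2, d(174) = 8, d(175) = 6, d(176) = 10, d(177) = 4, d(178) = 4, d(179) = 2, d(180) = 18, d(181) = 2, d(182) = 8, d(183) = 4, d(184) = 8, d(185) = 4, d(186) = 8, d(187) = 4, d(188) = 6, d(189) = 8, d(190) = 8, d(191) = 2. Summing all 191 values: 1033. (Dirichlet's divisor formula: Σ_{n ≤ x} d(n) = x ln(x) + (2γ − 1) x + O(√x). For x = 191, the asymptotic estimate is ≈ 1032.68.)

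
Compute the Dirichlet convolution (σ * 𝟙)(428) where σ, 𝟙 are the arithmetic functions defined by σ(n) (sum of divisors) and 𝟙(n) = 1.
(σ * 𝟙)(428) = 1199

Divisors of 428: [1, 2, 4, 107, 214, 428]. For each d | 428:
  d = 1: σ(1) · 𝟙(428/1) = 1 · 1 = 1
  d = 2: σ(2) · 𝟙(428/2) = 3 · 1 = 3
  d = 4: σ(4) · 𝟙(428/4) = 7 · 1 = 7
  d = 107: σ(107) · 𝟙(428/107) = 108 · 1 = 108
  d = 214: σ(214) · 𝟙(428/214) = 324 · 1 = 324
  d = 428: σ(428) · 𝟙(428/428) = 756 · 1 = 756
Summing: (σ * 𝟙)(428) = 1 + 3 + 7 + 108 + 324 + 756 = 1199.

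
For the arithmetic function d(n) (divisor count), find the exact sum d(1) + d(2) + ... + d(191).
Σ_{n ≤ 191} d(n) = 1033

Compute d(n) for each 1 ≤ n ≤ 191: d(1) = 1, d(2) = 2, d(3) = 2, d(4) = 3, d(5) = 2, d(6) = 4, d(7) = 2, d(8) = 4, d(9) = 3, d(10) = 4, d(11) = 2, d(12) = 6, d(13) = 2, d(14) = 4, d(15) = 4, d(16) = 5, d(17) = 2, d(18) = 6, d(19) = 2, d(20) = 6, d(21) = 4, d(22) = 4, d(23) = 2, d(24) = 8, d(25) = 3, d(26) = 4, d(27) = 4, d(28) = 6, d(29) = 2, d(30) = 8, d(31) = 2, d(32) = 6, d(33) = 4, d(34) = 4, d(35) = 4, d(36) = 9, d(37) = 2, d(38) = 4, d(39) = 4, d(40) = 8, d(41) = 2, d(42) = 8, d(43) = 2, d(44) = 6, d(45) = 6, d(46) = 4, d(47) = 2, d(48) = 10, d(49) = 3, d(50) = 6, d(51) = 4, d(52) = 6, d(53) = 2, d(54) = 8, d(55) = 4, d(56) = 8, d(57) = 4, d(58) = 4, d(59) = 2, d(60) = 12, d(61) = 2, d(62) = 4, d(63) = 6, d(64) = 7, d(65) = 4, d(66) = 8, d(67) = 2, d(68) = 6, d(69) = 4, d(70) = 8, d(71) = 2, d(72) = 12, d(73) = 2, d(74) = 4, d(75) = 6, d(76) = 6, d(77) = 4, d(78) = 8, d(79) = 2, d(80) = 10, d(81) = 5, d(82) = 4, d(83) = 2, d(84) = 12, d(85) = 4, d(86) = 4, d(87) = 4, d(88) = 8, d(89) = 2, d(90) = 12, d(91) = 4, d(92) = 6, d(93) = 4, d(94) = 4, d(95) = 4, d(96) = 12, d(97) = 2, d(98) = 6, d(99) = 6, d(100) = 9, d(101) = 2, d(102) = 8, d(103) = 2, d(104) = 8, d(105) = 8, d(106) = 4, d(107) = 2, d(108) = 12, d(109) = 2, d(110) = 8, d(111) = 4, d(112) = 10, d(113) = 2, d(114) = 8, d(115) = 4, d(116) = 6, d(117) = 6, d(118) = 4, d(119) = 4, d(120) = 16, d(121) = 3, d(122) = 4, d(123) = 4, d(124) = 6, d(125) = 4, d(126) = 12, d(127) = 2, d(128) = 8, d(129) = 4, d(130) = 8, d(131) = 2, d(132) = 12, d(133) = 4, d(134) = 4, d(135) = 8, d(136) = 8, d(137) = 2, d(138) = 8, d(139) = 2, d(140) = 12, d(141) = 4, d(142) = 4, d(143) = 4, d(144) = 15, d(145) = 4, d(146) = 4, d(147) = 6, d(148) = 6, d(149) = 2, d(150) = 12, d(151) = 2, d(152) = 8, d(153) = 6, d(154) = 8, d(155) = 4, d(156) = 12, d(157) = 2, d(158) = 4, d(159) = 4, d(160) = 12, d(161) = 4, d(162) = 10, d(163) = 2, d(164) = 6, d(165) = 8, d(166) = 4, d(167) = 2, d(168) = 16, d(169) = 3, d(170) = 8, d(171) = 6, d(172) = 6, d(173) = 2, d(174) = 8, d(175) = 6, d(176) = 10, d(177) = 4, d(178) = 4, d(179) = 2, d(180) = 18, d(181) = 2, d(182) = 8, d(183) = 4, d(184) = 8, d(185) = 4, d(186) = 8, d(187) = 4, d(188) = 6, d(189) = 8, d(190) = 8, d(191) = 2. Summing all 191 values: 1033. (Dirichlet's divisor formula: Σ_{n ≤ x} d(n) = x ln(x) + (2γ − 1) x + O(√x). For x = 191, the asymptotic estimate is ≈ 1032.68.)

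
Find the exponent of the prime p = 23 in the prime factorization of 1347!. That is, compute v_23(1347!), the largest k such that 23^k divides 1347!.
v_23(1347!) = 60

Legendre's formula: v_p(n!) = Σ_{k ≥ 1} ⌊n / p^k⌋. For p = 23, n = 1347, the terms are:
  ⌊1347/23^1⌋ = ⌊1347/23⌋ = 58
  ⌊1347/23^2⌋ = ⌊1347/529⌋ = 2
(the next term ⌊1347/23^3⌋ = 0, terminating the sum). Summing: v_23(1347!) = 58 + 2 = 60.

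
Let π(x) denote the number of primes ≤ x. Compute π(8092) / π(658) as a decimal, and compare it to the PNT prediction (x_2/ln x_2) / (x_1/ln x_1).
π(8092)/π(658) = 1017/119 ≈ 8.5462;  PNT prediction ≈ 8.8684.

π(658) = 119 and π(8092) = 1017, so π(8092)/π(658) ≈ 8.5462. The PNT-predicted ratio is (8092/ln(8092)) / (658/ln(658)) ≈ 8.8684. The two agree to within a few percent, as expected.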